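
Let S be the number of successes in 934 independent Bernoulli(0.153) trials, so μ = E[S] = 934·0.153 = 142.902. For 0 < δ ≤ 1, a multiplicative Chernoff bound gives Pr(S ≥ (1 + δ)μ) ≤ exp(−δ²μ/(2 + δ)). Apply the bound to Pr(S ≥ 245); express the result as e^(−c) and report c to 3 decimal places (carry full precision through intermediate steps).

Write 245 = (1 + δ)μ, so δ = 245/142.902 − 1 = 0.7144617…
Then the exponent is δ²μ/(2 + δ) = (245 − μ)² / (μ·(2 + δ)) = 26.872771.

26.873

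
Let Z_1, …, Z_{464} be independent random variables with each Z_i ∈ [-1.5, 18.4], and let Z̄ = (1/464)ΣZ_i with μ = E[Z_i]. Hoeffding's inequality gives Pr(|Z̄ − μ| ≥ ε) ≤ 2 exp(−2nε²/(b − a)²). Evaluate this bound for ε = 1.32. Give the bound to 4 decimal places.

Exponent: 2nε²/(b − a)² = 2·464·1.32² / 19.9² = 4.08310.
Bound = 2·exp(−4.08310) = 0.03371.

0.0337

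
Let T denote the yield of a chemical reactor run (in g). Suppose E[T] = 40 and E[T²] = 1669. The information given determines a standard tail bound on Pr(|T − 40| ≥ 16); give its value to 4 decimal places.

The first two moments determine the variance, so Chebyshev's inequality is the sharpest standard bound available.
Var(T) = E[T²] − (E[T])² = 1669 − 1600 = 69.
Chebyshev's inequality: Pr(|T − μ| ≥ t) ≤ Var(T)/t² = 69/256 = 0.2695.

0.2695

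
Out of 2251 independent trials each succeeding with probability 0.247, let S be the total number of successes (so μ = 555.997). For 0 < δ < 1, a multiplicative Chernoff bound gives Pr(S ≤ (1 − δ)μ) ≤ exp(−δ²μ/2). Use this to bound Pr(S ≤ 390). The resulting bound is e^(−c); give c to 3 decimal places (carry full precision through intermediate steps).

Write 390 = (1 − δ)μ, so δ = 1 − 390/555.997 = 0.2985574…
Then the exponent is δ²μ/2 = (μ − 390)²/(2μ) = 24.779814.

24.780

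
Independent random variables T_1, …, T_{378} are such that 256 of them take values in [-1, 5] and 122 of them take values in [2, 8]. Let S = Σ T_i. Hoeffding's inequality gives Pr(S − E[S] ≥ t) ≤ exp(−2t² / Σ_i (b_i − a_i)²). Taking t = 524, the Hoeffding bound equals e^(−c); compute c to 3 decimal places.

Σ(b_i − a_i)² = 256·6² + 122·6² = 13608.
c = 2t² / 13608 = 2·524² / 13608 = 40.3551.

40.355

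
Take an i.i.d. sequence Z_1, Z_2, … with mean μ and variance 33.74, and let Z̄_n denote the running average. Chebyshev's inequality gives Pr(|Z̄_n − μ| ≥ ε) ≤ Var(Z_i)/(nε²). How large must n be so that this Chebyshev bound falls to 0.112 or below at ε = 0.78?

Require 33.74/(n·0.78²) ≤ 0.112, i.e. n ≥ 33.74/(0.112·0.78²) = 495.151.
The smallest integer n is 496.

496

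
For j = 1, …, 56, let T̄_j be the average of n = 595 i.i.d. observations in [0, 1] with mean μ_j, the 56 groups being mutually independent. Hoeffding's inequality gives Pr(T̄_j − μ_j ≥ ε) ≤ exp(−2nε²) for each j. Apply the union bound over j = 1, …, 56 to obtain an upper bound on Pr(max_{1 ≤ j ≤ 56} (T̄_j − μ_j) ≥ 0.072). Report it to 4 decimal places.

Per-experiment Hoeffding bound: exp(−2·595·0.072²) = exp(−6.16896) = 0.0020934.
Union bound over 56 events: 56·0.0020934 = 0.11723.

0.1172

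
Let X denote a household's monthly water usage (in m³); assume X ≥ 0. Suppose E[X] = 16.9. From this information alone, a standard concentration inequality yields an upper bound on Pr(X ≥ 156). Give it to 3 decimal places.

Only the mean of a non-negative variable is known, so Markov's inequality is the applicable tail bound.
Markov's inequality: for a non-negative random variable, Pr(X ≥ a) ≤ E[X]/a.
Here E[X] = 16.9 and a = 156, so the bound is 16.9/156 = 0.1083.

0.108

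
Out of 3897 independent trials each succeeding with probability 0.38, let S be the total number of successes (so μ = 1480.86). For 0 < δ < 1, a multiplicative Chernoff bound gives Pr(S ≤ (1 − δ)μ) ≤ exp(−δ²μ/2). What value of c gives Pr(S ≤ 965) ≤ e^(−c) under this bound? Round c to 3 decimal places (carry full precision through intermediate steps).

89.850

Write 965 = (1 − δ)μ, so δ = 1 − 965/1480.86 = 0.3483516…
Then the exponent is δ²μ/2 = (μ − 965)²/(2μ) = 89.850337.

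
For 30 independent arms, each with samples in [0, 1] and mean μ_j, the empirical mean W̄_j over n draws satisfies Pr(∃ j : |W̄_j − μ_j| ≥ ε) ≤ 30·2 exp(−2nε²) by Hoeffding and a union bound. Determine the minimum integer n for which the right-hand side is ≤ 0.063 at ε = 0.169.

Need 2·30·exp(−2nε²) ≤ 0.063, i.e. exp(−2nε²) ≤ 0.063/60.
So 2nε² ≥ ln(60/0.063) = 6.858965.
Hence n ≥ 6.858965/(2·0.169²) = 120.076.
The smallest integer n is 121.

121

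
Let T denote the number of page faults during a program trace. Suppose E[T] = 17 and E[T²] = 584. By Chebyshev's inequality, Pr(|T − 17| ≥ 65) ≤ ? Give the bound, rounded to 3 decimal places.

0.070

Var(T) = E[T²] − (E[T])² = 584 − 289 = 295.
Chebyshev's inequality: Pr(|T − μ| ≥ t) ≤ Var(T)/t² = 295/4225 = 0.0698.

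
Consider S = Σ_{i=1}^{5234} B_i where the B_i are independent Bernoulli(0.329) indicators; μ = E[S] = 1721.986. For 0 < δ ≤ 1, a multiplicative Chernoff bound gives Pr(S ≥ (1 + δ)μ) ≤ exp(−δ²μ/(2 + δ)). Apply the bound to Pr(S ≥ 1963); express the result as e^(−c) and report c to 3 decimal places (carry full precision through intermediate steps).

15.763

Write 1963 = (1 + δ)μ, so δ = 1963/1721.986 − 1 = 0.1399628…
Then the exponent is δ²μ/(2 + δ) = (1963 − μ)² / (μ·(2 + δ)) = 15.763357.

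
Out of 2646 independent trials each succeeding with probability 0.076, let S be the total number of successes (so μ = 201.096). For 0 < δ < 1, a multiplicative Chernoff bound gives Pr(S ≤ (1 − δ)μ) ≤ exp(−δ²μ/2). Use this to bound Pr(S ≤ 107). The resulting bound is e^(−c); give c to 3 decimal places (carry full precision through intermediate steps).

22.015

Write 107 = (1 − δ)μ, so δ = 1 − 107/201.096 = 0.4679158…
Then the exponent is δ²μ/2 = (μ − 107)²/(2μ) = 22.014504.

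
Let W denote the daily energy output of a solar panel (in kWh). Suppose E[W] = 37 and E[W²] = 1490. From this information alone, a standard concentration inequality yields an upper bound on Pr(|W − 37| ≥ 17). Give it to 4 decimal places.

0.4187

The first two moments determine the variance, so Chebyshev's inequality is the sharpest standard bound available.
Var(W) = E[W²] − (E[W])² = 1490 − 1369 = 121.
Chebyshev's inequality: Pr(|W − μ| ≥ t) ≤ Var(W)/t² = 121/289 = 0.4187.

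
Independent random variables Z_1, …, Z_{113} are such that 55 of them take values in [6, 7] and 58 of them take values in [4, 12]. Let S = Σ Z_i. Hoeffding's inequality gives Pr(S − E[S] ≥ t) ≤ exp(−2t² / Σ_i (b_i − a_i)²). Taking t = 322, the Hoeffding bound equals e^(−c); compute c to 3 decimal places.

55.049

Σ(b_i − a_i)² = 55·1² + 58·8² = 3767.
c = 2t² / 3767 = 2·322² / 3767 = 55.0486.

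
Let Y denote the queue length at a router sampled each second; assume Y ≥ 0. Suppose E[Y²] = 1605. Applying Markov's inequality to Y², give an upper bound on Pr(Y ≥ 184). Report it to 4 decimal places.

0.0474

Since Y ≥ 0, the event {Y ≥ 184} is the same as {Y² ≥ 33856}.
Markov's inequality applied to Y² gives Pr(Y² ≥ 33856) ≤ E[Y²]/33856 = 1605/33856 = 0.0474.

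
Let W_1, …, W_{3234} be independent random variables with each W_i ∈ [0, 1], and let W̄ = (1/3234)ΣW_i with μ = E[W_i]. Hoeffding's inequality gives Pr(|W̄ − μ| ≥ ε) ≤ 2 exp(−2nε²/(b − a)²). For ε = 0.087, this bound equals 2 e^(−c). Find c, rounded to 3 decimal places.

48.956

c = 2nε²/(b − a)² = 2·3234·0.087² / 1² = 48.9563.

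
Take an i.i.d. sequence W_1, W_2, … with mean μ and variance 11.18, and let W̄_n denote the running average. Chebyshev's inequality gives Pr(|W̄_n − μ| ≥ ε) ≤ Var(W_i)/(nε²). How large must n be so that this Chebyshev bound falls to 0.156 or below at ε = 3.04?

Require 11.18/(n·3.04²) ≤ 0.156, i.e. n ≥ 11.18/(0.156·3.04²) = 7.755.
The smallest integer n is 8.

8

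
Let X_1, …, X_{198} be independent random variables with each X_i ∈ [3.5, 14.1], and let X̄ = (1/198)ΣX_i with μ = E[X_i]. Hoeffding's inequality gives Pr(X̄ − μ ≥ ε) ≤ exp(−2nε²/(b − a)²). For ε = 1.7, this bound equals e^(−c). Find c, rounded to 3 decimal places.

c = 2nε²/(b − a)² = 2·198·1.7² / 10.6² = 10.1855.

10.185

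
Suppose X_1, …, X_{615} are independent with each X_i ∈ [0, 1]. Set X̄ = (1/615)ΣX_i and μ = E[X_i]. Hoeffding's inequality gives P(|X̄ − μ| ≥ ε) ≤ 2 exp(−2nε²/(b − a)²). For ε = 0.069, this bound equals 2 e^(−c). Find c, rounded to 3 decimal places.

c = 2nε²/(b − a)² = 2·615·0.069² / 1² = 5.8560.

5.856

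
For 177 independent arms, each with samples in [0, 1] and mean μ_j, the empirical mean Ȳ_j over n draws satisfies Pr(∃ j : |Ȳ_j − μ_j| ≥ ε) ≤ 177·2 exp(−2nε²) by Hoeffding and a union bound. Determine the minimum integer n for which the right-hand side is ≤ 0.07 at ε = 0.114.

Need 2·177·exp(−2nε²) ≤ 0.07, i.e. exp(−2nε²) ≤ 0.07/354.
So 2nε² ≥ ln(354/0.07) = 8.528557.
Hence n ≥ 8.528557/(2·0.114²) = 328.122.
The smallest integer n is 329.

329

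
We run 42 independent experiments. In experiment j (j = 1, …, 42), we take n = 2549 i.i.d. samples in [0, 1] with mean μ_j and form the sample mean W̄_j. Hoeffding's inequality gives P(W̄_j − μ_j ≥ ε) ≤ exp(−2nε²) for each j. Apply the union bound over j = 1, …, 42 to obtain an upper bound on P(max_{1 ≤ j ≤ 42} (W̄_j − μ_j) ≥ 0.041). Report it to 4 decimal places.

0.0080

Per-experiment Hoeffding bound: exp(−2·2549·0.041²) = exp(−8.56974) = 0.00018976.
Union bound over 42 events: 42·0.00018976 = 0.00797.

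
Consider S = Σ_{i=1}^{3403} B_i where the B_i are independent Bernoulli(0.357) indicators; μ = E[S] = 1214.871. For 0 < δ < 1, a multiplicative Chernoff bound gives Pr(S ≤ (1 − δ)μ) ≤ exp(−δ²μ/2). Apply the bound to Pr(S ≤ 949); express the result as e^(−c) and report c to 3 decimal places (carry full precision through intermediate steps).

Write 949 = (1 − δ)μ, so δ = 1 − 949/1214.871 = 0.2188471…
Then the exponent is δ²μ/2 = (μ − 949)²/(2μ) = 29.092549.

29.093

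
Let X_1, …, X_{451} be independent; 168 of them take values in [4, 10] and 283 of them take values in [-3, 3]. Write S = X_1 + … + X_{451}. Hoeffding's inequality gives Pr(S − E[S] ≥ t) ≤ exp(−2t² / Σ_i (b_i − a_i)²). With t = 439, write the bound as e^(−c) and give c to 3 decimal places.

Σ(b_i − a_i)² = 168·6² + 283·6² = 16236.
c = 2t² / 16236 = 2·439² / 16236 = 23.7400.

23.740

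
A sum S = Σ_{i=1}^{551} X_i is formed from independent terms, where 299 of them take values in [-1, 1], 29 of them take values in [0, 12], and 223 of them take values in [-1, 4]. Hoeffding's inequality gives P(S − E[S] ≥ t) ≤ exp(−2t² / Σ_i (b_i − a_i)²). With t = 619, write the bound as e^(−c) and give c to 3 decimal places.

Σ(b_i − a_i)² = 299·2² + 29·12² + 223·5² = 10947.
c = 2t² / 10947 = 2·619² / 10947 = 70.0029.

70.003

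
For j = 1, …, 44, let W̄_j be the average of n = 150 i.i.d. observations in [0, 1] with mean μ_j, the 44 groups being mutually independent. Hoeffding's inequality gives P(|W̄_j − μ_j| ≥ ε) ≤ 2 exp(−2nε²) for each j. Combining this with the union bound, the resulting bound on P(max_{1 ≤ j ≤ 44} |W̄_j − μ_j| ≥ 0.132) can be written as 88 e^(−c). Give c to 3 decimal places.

5.227

Union bound over the 44 events: P(max_{1 ≤ j ≤ 44} |W̄_j − μ_j| ≥ 0.132) ≤ 44·2·exp(−2nε²) = 88 exp(−2·150·0.132²).
So c = 2·150·0.132² = 5.2272.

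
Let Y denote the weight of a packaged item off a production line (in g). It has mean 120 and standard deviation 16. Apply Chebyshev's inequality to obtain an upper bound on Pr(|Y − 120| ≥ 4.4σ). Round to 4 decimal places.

Chebyshev: Pr(|Y − μ| ≥ t) ≤ Var(Y)/t².
Var(Y) = σ² = 16² = 256.
t = 4.4·16 = 70.4.
Bound = 256 / 4956.16 = 0.0517.

0.0517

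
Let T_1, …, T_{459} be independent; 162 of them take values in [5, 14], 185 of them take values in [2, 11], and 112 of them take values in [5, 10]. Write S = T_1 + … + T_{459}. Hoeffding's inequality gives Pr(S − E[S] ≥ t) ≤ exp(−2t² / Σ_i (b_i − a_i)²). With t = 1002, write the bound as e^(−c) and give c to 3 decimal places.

64.969

Σ(b_i − a_i)² = 162·9² + 185·9² + 112·5² = 30907.
c = 2t² / 30907 = 2·1002² / 30907 = 64.9694.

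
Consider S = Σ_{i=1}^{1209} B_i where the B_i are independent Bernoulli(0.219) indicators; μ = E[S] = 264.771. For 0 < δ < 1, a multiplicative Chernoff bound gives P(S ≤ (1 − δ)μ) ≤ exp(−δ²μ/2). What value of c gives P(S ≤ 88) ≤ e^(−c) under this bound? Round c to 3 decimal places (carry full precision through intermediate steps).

Write 88 = (1 − δ)μ, so δ = 1 − 88/264.771 = 0.6676373…
Then the exponent is δ²μ/2 = (μ − 88)²/(2μ) = 59.009458.

59.009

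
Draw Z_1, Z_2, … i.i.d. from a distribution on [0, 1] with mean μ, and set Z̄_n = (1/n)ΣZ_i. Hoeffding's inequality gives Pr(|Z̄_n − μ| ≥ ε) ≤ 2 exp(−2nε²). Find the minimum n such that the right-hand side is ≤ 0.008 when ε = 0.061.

Require 2·exp(−2nε²) ≤ 0.008, i.e. 2nε² ≥ ln(2/0.008) = 5.521461.
So n ≥ 5.521461 / (2·0.061²) = 741.932.
The smallest integer n is 742.

742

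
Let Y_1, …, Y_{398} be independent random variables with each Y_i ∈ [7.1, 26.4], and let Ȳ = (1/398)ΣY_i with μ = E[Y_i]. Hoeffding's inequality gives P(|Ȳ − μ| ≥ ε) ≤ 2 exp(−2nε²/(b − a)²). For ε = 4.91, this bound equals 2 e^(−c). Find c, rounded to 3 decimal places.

c = 2nε²/(b − a)² = 2·398·4.91² / 19.3² = 51.5183.

51.518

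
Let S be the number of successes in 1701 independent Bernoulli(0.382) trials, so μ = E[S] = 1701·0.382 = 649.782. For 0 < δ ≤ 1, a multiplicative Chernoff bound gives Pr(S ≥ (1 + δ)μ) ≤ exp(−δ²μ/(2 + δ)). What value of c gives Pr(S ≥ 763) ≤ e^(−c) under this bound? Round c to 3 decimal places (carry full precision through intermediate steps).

9.073

Write 763 = (1 + δ)μ, so δ = 763/649.782 − 1 = 0.17424…
Then the exponent is δ²μ/(2 + δ) = (763 − μ)² / (μ·(2 + δ)) = 9.073102.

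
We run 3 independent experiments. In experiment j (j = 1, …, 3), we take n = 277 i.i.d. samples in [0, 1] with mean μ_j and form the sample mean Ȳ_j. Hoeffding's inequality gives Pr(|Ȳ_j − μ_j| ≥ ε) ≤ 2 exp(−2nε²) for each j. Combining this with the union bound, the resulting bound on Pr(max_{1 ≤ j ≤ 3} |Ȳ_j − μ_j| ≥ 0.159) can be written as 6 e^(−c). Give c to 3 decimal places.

Union bound over the 3 events: Pr(max_{1 ≤ j ≤ 3} |Ȳ_j − μ_j| ≥ 0.159) ≤ 3·2·exp(−2nε²) = 6 exp(−2·277·0.159²).
So c = 2·277·0.159² = 14.0057.

14.006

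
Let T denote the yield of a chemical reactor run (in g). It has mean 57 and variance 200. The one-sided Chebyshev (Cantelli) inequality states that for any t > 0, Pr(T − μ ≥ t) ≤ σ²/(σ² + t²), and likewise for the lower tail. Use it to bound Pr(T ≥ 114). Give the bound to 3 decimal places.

Here σ² = 200 and t = 57, so σ² + t² = 3449.
Cantelli's bound: 200/3449 = 0.0580.

0.058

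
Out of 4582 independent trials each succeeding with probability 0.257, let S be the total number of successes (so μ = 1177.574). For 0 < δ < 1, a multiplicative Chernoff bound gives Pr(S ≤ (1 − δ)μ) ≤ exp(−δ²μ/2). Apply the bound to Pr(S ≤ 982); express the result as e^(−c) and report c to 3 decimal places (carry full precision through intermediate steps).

Write 982 = (1 − δ)μ, so δ = 1 − 982/1177.574 = 0.1660821…
Then the exponent is δ²μ/2 = (μ − 982)²/(2μ) = 16.240673.

16.241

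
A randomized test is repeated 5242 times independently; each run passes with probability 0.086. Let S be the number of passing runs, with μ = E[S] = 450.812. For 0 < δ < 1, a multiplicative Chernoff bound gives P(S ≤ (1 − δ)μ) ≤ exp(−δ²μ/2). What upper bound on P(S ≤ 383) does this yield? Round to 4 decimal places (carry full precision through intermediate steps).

Write 383 = (1 − δ)μ, so δ = 1 − 383/450.812 = 0.1504219…
Then the exponent is δ²μ/2 = (μ − 383)²/(2μ) = 5.100205.
Bound = exp(−5.100205) = 0.00610.

0.0061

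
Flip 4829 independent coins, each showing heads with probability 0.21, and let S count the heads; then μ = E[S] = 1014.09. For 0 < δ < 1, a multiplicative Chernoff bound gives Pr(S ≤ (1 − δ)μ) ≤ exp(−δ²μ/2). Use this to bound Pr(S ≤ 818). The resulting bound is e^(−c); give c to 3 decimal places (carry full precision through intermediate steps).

Write 818 = (1 − δ)μ, so δ = 1 − 818/1014.09 = 0.1933655…
Then the exponent is δ²μ/2 = (μ − 818)²/(2μ) = 18.958519.

18.959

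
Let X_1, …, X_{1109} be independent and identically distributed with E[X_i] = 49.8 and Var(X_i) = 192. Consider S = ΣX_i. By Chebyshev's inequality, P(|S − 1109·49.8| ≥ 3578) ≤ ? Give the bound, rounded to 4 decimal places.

Var(S) = n·Var(X_i) = 1109·192 = 212928.
Chebyshev: P(|S − 1109·49.8| ≥ 3578) ≤ Var(S)/3578² = 212928/12802084 = 0.0166.

0.0166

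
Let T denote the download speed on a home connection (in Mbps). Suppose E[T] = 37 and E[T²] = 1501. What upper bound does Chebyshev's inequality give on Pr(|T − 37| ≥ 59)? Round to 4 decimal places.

Var(T) = E[T²] − (E[T])² = 1501 − 1369 = 132.
Chebyshev's inequality: Pr(|T − μ| ≥ t) ≤ Var(T)/t² = 132/3481 = 0.0379.

0.0379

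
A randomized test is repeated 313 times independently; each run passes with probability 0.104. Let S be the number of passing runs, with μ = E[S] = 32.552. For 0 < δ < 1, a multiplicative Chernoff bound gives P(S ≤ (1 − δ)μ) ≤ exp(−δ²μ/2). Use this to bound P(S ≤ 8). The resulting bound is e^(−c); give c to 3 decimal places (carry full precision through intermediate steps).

Write 8 = (1 − δ)μ, so δ = 1 − 8/32.552 = 0.7542394…
Then the exponent is δ²μ/2 = (μ − 8)²/(2μ) = 9.259043.

9.259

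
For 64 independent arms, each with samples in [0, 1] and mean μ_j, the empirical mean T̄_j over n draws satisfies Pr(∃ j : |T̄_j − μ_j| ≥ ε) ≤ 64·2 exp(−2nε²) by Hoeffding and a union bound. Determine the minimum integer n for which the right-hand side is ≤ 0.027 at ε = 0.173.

142

Need 2·64·exp(−2nε²) ≤ 0.027, i.e. exp(−2nε²) ≤ 0.027/128.
So 2nε² ≥ ln(128/0.027) = 8.463949.
Hence n ≥ 8.463949/(2·0.173²) = 141.400.
The smallest integer n is 142.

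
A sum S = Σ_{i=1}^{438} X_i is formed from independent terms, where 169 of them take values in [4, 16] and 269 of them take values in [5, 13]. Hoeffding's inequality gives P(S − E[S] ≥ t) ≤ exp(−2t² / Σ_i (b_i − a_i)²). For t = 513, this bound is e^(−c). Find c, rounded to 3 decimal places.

12.667

Σ(b_i − a_i)² = 169·12² + 269·8² = 41552.
c = 2t² / 41552 = 2·513² / 41552 = 12.6670.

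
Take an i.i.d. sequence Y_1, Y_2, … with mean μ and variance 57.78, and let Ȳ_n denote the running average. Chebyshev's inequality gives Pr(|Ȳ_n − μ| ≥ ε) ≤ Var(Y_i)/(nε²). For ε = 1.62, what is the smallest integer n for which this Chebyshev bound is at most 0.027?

Require 57.78/(n·1.62²) ≤ 0.027, i.e. n ≥ 57.78/(0.027·1.62²) = 815.424.
The smallest integer n is 816.

816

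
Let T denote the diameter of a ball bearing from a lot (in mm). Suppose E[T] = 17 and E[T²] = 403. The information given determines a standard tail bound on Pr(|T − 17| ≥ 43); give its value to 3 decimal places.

The first two moments determine the variance, so Chebyshev's inequality is the sharpest standard bound available.
Var(T) = E[T²] − (E[T])² = 403 − 289 = 114.
Chebyshev's inequality: Pr(|T − μ| ≥ t) ≤ Var(T)/t² = 114/1849 = 0.0617.

0.062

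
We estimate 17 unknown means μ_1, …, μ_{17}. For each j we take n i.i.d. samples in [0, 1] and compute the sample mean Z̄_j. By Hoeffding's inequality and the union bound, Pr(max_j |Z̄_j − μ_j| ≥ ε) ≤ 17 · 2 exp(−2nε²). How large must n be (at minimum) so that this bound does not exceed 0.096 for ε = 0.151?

Need 2·17·exp(−2nε²) ≤ 0.096, i.e. exp(−2nε²) ≤ 0.096/34.
So 2nε² ≥ ln(34/0.096) = 5.869768.
Hence n ≥ 5.869768/(2·0.151²) = 128.717.
The smallest integer n is 129.

129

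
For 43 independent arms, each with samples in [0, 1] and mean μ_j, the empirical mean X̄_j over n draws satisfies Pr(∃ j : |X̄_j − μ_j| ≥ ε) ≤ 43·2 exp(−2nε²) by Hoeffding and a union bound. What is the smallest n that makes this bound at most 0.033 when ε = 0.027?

Need 2·43·exp(−2nε²) ≤ 0.033, i.e. exp(−2nε²) ≤ 0.033/86.
So 2nε² ≥ ln(86/0.033) = 7.865595.
Hence n ≥ 7.865595/(2·0.027²) = 5394.784.
The smallest integer n is 5395.

5395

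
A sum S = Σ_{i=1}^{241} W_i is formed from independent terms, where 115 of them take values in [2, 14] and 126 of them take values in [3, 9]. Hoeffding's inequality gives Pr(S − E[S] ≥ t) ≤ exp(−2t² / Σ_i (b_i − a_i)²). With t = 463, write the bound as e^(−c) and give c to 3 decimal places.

20.323

Σ(b_i − a_i)² = 115·12² + 126·6² = 21096.
c = 2t² / 21096 = 2·463² / 21096 = 20.3232.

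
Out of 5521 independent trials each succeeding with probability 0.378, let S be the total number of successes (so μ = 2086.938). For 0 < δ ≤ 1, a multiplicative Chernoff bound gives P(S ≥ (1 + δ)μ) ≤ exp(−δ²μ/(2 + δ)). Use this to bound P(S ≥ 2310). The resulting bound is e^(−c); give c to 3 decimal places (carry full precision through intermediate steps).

11.316

Write 2310 = (1 + δ)μ, so δ = 2310/2086.938 − 1 = 0.1068848…
Then the exponent is δ²μ/(2 + δ) = (2310 − μ)² / (μ·(2 + δ)) = 11.316206.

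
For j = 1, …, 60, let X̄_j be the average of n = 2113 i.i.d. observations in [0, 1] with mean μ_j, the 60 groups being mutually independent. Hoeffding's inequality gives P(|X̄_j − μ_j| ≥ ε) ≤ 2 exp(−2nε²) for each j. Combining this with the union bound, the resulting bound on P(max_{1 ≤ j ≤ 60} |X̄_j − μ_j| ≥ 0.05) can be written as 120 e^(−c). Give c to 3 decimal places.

10.565

Union bound over the 60 events: P(max_{1 ≤ j ≤ 60} |X̄_j − μ_j| ≥ 0.05) ≤ 60·2·exp(−2nε²) = 120 exp(−2·2113·0.05²).
So c = 2·2113·0.05² = 10.5650.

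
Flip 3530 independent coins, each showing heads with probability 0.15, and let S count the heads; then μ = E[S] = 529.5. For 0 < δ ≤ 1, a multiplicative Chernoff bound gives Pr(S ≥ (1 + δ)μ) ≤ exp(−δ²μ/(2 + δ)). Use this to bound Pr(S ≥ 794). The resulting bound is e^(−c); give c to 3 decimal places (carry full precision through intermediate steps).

Write 794 = (1 + δ)μ, so δ = 794/529.5 − 1 = 0.4995279…
Then the exponent is δ²μ/(2 + δ) = (794 − μ)² / (μ·(2 + δ)) = 52.860030.

52.860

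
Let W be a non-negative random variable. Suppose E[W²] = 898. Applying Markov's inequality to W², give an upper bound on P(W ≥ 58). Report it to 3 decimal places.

0.267

Since W ≥ 0, the event {W ≥ 58} is the same as {W² ≥ 3364}.
Markov's inequality applied to W² gives P(W² ≥ 3364) ≤ E[W²]/3364 = 898/3364 = 0.2669.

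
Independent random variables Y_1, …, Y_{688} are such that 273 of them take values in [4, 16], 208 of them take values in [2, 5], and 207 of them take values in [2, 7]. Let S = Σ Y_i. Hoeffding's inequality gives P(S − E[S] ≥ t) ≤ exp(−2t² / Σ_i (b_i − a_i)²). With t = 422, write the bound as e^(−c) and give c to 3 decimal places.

Σ(b_i − a_i)² = 273·12² + 208·3² + 207·5² = 46359.
c = 2t² / 46359 = 2·422² / 46359 = 7.6828.

7.683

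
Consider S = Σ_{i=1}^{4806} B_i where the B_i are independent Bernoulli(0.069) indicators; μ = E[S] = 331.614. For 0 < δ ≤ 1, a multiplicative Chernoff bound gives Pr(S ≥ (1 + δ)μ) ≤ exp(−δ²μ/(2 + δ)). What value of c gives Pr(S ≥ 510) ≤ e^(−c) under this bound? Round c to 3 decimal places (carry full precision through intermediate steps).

Write 510 = (1 + δ)μ, so δ = 510/331.614 − 1 = 0.5379327…
Then the exponent is δ²μ/(2 + δ) = (510 − μ)² / (μ·(2 + δ)) = 37.810166.

37.810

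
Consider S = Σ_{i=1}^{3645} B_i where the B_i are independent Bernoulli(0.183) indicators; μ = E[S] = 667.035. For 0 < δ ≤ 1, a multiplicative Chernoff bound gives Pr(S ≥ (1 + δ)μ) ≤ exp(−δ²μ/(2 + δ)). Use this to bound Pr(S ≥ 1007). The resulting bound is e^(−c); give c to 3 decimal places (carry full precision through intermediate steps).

Write 1007 = (1 + δ)μ, so δ = 1007/667.035 − 1 = 0.5096659…
Then the exponent is δ²μ/(2 + δ) = (1007 − μ)² / (μ·(2 + δ)) = 69.040493.

69.040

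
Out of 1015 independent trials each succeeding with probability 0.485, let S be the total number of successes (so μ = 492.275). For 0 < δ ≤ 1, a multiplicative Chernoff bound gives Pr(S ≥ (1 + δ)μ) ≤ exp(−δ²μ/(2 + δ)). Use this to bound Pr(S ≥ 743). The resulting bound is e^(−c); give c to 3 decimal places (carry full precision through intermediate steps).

Write 743 = (1 + δ)μ, so δ = 743/492.275 − 1 = 0.509319…
Then the exponent is δ²μ/(2 + δ) = (743 − μ)² / (μ·(2 + δ)) = 50.889904.

50.890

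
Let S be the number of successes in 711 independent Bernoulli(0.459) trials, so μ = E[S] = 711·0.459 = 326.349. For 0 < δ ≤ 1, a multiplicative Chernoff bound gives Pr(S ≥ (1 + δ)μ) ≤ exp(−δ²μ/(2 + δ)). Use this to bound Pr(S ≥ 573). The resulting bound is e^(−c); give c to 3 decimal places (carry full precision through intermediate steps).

Write 573 = (1 + δ)μ, so δ = 573/326.349 − 1 = 0.755789…
Then the exponent is δ²μ/(2 + δ) = (573 − μ)² / (μ·(2 + δ)) = 67.645281.

67.645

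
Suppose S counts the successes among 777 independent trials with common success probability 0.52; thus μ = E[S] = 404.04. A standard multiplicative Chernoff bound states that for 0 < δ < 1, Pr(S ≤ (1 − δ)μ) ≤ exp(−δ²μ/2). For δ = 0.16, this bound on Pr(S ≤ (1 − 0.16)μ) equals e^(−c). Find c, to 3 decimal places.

c = δ²μ/2 = 0.16²·404.04/2 = 5.1717.

5.172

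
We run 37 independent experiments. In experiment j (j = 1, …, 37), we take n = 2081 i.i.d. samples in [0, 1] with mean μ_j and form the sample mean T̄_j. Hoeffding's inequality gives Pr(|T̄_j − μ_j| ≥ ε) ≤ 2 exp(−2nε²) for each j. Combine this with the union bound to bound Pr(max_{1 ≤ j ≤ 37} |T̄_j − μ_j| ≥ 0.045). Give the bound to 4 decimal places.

0.0162

Per-experiment Hoeffding bound: 2·exp(−2·2081·0.045²) = 2·exp(−8.42805) = 0.00043729.
Union bound over 37 events: 37·0.00043729 = 0.01618.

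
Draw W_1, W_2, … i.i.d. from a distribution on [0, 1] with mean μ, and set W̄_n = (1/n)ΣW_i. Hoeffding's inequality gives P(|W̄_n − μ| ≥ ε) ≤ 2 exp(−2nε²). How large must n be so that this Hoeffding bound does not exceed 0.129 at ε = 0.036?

Require 2·exp(−2nε²) ≤ 0.129, i.e. 2nε² ≥ ln(2/0.129) = 2.741090.
So n ≥ 2.741090 / (2·0.036²) = 1057.519.
The smallest integer n is 1058.

1058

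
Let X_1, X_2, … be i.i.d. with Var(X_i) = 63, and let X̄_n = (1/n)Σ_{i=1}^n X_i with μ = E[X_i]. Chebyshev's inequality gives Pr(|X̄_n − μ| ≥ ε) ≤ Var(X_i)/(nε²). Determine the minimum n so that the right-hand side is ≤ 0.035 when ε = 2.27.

350

Require 63/(n·2.27²) ≤ 0.035, i.e. n ≥ 63/(0.035·2.27²) = 349.318.
The smallest integer n is 350.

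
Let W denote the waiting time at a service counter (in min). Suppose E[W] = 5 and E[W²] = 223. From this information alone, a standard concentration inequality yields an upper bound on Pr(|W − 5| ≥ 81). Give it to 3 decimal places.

The first two moments determine the variance, so Chebyshev's inequality is the sharpest standard bound available.
Var(W) = E[W²] − (E[W])² = 223 − 25 = 198.
Chebyshev's inequality: Pr(|W − μ| ≥ t) ≤ Var(W)/t² = 198/6561 = 0.0302.

0.030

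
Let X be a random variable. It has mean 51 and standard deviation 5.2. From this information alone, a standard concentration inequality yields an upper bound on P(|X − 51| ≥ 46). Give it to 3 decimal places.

Mean and variance are known, so Chebyshev's inequality applies.
Chebyshev: P(|X − μ| ≥ t) ≤ Var(X)/t².
Var(X) = σ² = 5.2² = 27.04.
Bound = 27.04 / 2116 = 0.0128.

0.013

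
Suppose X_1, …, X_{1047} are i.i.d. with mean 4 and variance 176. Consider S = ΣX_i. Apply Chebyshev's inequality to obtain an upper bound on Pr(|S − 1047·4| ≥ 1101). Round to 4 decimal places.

0.1520

Var(S) = n·Var(X_i) = 1047·176 = 184272.
Chebyshev: Pr(|S − 1047·4| ≥ 1101) ≤ Var(S)/1101² = 184272/1212201 = 0.1520.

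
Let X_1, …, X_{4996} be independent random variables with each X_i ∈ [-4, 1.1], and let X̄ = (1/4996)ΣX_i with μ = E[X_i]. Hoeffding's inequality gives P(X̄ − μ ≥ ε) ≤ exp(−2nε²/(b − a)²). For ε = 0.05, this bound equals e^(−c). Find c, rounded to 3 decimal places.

0.960

c = 2nε²/(b − a)² = 2·4996·0.05² / 5.1² = 0.9604.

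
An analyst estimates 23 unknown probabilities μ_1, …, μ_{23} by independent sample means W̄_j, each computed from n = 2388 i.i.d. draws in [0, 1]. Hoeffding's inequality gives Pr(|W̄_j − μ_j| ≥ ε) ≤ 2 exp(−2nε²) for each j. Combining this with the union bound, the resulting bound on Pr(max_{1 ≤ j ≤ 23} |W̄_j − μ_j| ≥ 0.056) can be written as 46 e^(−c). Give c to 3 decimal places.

14.978

Union bound over the 23 events: Pr(max_{1 ≤ j ≤ 23} |W̄_j − μ_j| ≥ 0.056) ≤ 23·2·exp(−2nε²) = 46 exp(−2·2388·0.056²).
So c = 2·2388·0.056² = 14.9775.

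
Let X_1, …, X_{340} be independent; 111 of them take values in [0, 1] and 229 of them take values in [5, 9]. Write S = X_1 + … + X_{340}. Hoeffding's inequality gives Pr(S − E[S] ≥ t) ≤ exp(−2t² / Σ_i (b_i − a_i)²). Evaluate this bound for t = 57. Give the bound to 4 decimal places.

Σ(b_i − a_i)² = 111·1² + 229·4² = 3775.
Exponent = 2·57² / 3775 = 1.72132.
Bound = exp(−1.72132) = 0.17883.

0.1788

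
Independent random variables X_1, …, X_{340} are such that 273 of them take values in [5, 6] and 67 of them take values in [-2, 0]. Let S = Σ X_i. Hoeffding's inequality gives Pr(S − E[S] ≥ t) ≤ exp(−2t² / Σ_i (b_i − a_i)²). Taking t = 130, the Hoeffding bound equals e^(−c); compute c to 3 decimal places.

Σ(b_i − a_i)² = 273·1² + 67·2² = 541.
c = 2t² / 541 = 2·130² / 541 = 62.4769.

62.477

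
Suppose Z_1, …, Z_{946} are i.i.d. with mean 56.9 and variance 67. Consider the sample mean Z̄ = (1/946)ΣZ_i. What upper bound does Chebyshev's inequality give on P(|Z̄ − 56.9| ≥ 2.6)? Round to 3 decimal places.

0.010

Var(Z̄) = Var(Z_i)/n = 67/946 = 0.070825.
Chebyshev: P(|Z̄ − 56.9| ≥ 2.6) ≤ Var(Z̄)/(2.6)² = 67/(946·2.6²) = 0.0105.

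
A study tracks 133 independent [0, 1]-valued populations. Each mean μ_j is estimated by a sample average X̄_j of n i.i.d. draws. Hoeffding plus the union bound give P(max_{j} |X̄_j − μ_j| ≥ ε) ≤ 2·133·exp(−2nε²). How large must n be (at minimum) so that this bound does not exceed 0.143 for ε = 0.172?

Need 2·133·exp(−2nε²) ≤ 0.143, i.e. exp(−2nε²) ≤ 0.143/266.
So 2nε² ≥ ln(266/0.143) = 7.528407.
Hence n ≥ 7.528407/(2·0.172²) = 127.238.
The smallest integer n is 128.

128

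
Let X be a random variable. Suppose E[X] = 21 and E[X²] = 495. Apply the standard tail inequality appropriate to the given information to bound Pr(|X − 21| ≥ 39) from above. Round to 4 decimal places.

0.0355

The first two moments determine the variance, so Chebyshev's inequality is the sharpest standard bound available.
Var(X) = E[X²] − (E[X])² = 495 − 441 = 54.
Chebyshev's inequality: Pr(|X − μ| ≥ t) ≤ Var(X)/t² = 54/1521 = 0.0355.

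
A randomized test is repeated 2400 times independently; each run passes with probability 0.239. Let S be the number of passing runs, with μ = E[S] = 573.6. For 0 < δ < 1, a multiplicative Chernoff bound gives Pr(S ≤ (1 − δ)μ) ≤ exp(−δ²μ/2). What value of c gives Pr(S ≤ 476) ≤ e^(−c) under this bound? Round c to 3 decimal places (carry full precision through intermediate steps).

8.303

Write 476 = (1 − δ)μ, so δ = 1 − 476/573.6 = 0.1701534…
Then the exponent is δ²μ/2 = (μ − 476)²/(2μ) = 8.303487.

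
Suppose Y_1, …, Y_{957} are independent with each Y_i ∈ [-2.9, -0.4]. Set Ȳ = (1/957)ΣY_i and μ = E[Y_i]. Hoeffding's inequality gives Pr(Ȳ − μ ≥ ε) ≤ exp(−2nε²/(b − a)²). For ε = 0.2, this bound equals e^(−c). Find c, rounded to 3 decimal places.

12.250

c = 2nε²/(b − a)² = 2·957·0.2² / 2.5² = 12.2496.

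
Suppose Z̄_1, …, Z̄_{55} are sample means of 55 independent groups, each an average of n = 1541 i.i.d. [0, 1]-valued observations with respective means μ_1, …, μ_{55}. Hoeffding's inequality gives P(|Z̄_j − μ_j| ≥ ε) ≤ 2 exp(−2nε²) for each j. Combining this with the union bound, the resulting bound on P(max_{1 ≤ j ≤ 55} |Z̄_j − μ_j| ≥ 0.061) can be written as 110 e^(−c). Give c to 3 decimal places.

11.468

Union bound over the 55 events: P(max_{1 ≤ j ≤ 55} |Z̄_j − μ_j| ≥ 0.061) ≤ 55·2·exp(−2nε²) = 110 exp(−2·1541·0.061²).
So c = 2·1541·0.061² = 11.4681.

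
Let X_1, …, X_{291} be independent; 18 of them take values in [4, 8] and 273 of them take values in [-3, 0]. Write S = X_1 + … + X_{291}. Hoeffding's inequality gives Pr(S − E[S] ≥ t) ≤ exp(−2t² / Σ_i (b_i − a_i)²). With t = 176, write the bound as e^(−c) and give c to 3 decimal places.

22.569

Σ(b_i − a_i)² = 18·4² + 273·3² = 2745.
c = 2t² / 2745 = 2·176² / 2745 = 22.5690.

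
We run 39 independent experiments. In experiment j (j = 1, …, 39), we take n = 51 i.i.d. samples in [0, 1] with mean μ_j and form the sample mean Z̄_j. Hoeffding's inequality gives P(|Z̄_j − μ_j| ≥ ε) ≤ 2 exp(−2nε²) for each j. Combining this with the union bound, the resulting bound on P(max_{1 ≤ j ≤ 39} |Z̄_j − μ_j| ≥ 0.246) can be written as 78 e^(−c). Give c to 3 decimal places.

6.173

Union bound over the 39 events: P(max_{1 ≤ j ≤ 39} |Z̄_j − μ_j| ≥ 0.246) ≤ 39·2·exp(−2nε²) = 78 exp(−2·51·0.246²).
So c = 2·51·0.246² = 6.1726.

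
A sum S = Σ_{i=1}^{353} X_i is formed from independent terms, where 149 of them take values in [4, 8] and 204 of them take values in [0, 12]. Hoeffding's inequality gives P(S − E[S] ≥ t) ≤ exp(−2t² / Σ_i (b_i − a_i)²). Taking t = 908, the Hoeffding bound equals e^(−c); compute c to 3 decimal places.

Σ(b_i − a_i)² = 149·4² + 204·12² = 31760.
c = 2t² / 31760 = 2·908² / 31760 = 51.9184.

51.918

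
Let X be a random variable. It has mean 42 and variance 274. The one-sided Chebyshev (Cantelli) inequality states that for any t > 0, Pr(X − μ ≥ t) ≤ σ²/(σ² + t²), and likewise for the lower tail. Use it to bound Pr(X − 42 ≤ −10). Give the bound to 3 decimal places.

Here σ² = 274 and t = 10, so σ² + t² = 374.
Cantelli's bound: 274/374 = 0.7326.

0.733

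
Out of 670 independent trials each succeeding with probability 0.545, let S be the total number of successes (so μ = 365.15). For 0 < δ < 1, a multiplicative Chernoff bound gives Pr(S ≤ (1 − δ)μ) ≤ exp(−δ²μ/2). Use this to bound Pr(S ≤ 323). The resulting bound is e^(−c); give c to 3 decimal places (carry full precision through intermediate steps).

Write 323 = (1 − δ)μ, so δ = 1 − 323/365.15 = 0.115432…
Then the exponent is δ²μ/2 = (μ − 323)²/(2μ) = 2.432730.

2.433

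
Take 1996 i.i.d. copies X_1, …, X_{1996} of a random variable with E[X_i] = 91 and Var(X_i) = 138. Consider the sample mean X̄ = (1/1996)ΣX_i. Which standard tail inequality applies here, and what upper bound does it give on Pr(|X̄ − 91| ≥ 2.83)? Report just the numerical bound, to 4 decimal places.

0.0086

With mean and variance of each term known, Chebyshev's inequality bounds the deviation of the sum (or sample mean).
Var(X̄) = Var(X_i)/n = 138/1996 = 0.069138.
Chebyshev: Pr(|X̄ − 91| ≥ 2.83) ≤ Var(X̄)/(2.83)² = 138/(1996·2.83²) = 0.0086.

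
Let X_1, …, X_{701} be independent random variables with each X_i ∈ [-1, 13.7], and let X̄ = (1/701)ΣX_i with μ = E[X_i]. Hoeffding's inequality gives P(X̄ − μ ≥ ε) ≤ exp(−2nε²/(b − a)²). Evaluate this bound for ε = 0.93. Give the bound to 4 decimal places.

0.0037

Exponent: 2nε²/(b − a)² = 2·701·0.93² / 14.7² = 5.61150.
Bound = exp(−5.61150) = 0.00366.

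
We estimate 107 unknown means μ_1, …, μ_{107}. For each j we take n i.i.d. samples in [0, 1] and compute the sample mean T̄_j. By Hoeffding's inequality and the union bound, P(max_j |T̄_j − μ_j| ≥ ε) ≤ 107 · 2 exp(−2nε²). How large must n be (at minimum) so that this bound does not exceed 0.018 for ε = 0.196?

123

Need 2·107·exp(−2nε²) ≤ 0.018, i.e. exp(−2nε²) ≤ 0.018/214.
So 2nε² ≥ ln(214/0.018) = 9.383360.
Hence n ≥ 9.383360/(2·0.196²) = 122.128.
The smallest integer n is 123.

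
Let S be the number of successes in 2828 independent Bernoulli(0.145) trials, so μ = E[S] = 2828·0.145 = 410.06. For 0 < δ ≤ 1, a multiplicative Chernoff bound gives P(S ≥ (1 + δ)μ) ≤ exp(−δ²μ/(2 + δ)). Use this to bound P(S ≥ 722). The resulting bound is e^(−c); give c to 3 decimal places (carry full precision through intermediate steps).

85.955

Write 722 = (1 + δ)μ, so δ = 722/410.06 − 1 = 0.7607179…
Then the exponent is δ²μ/(2 + δ) = (722 − μ)² / (μ·(2 + δ)) = 85.955306.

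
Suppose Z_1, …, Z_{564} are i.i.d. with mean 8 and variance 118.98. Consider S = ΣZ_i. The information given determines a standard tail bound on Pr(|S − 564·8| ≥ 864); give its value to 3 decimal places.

0.090

With mean and variance of each term known, Chebyshev's inequality bounds the deviation of the sum (or sample mean).
Var(S) = n·Var(Z_i) = 564·118.98 = 67104.72.
Chebyshev: Pr(|S − 564·8| ≥ 864) ≤ Var(S)/864² = 67104.72/746496 = 0.0899.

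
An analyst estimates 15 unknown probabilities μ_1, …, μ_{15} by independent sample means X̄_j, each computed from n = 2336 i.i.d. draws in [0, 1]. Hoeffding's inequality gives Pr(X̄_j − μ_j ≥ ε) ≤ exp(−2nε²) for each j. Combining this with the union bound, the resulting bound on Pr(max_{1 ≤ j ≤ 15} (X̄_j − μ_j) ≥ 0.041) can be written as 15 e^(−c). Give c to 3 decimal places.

Union bound over the 15 events: Pr(max_{1 ≤ j ≤ 15} (X̄_j − μ_j) ≥ 0.041) ≤ 15·exp(−2nε²) = 15 exp(−2·2336·0.041²).
So c = 2·2336·0.041² = 7.8536.

7.854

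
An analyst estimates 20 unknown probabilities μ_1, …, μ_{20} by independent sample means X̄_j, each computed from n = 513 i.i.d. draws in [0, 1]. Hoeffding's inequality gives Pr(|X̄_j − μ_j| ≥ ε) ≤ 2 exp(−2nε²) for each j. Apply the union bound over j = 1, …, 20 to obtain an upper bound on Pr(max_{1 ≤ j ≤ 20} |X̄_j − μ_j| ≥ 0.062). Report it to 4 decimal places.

Per-experiment Hoeffding bound: 2·exp(−2·513·0.062²) = 2·exp(−3.94394) = 0.038743.
Union bound over 20 events: 20·0.038743 = 0.77487.

0.7749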